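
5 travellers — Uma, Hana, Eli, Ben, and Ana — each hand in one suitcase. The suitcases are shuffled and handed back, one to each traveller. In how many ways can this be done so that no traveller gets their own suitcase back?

This is the derangement count D_5: permutations of 5 items with no fixed point.
By inclusion–exclusion this is Σ_{j=0}^{5} (−1)^j C(5,j)·(5−j)!.
Computing: 120 − 120 + 60 − 20 + 5 − 1 = 44.

44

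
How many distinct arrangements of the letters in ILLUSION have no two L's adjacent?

Total arrangements of ILLUSION: 8!/(2!·2!) = 10080.
If the two L's are adjacent, glue them into one block, leaving 7 items to arrange: (7)!/(2!) = 2520 ways.
Hence 10080 − 2520 = 7560.

7560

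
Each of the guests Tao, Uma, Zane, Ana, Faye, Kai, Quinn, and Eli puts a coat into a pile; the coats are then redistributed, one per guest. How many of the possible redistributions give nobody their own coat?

14833

Count assignments avoiding every fixed point. For any j of the 8 guests fixed to their own coat, the other 8−j can be arranged in (8−j)! ways.
By inclusion–exclusion this is Σ_{j=0}^{8} (−1)^j C(8,j)·(8−j)!.
Computing: 40320 − 40320 + 20160 − 6720 + 1680 − 336 + 56 − 8 + 1 = 14833.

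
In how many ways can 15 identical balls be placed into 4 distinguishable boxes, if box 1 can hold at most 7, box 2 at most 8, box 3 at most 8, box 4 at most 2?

148

By stars and bars, unrestricted non-negative solutions to x_1+…+x_4 = 15 number C(15+3,3) = 816.
Subtract solutions that violate a single cap (substitute x_i' = x_i − (cap_i+1)): x_1 ≥ 8 gives C(10,3) = 120; x_2 ≥ 9 gives C(9,3) = 84; x_3 ≥ 9 gives C(9,3) = 84; x_4 ≥ 3 gives C(15,3) = 455. Together 743.
Add back pairs where two caps are both exceeded: 0 + 0 + 35 + 0 + 20 + 20 = 75.
By inclusion–exclusion the count is 816 − 743 + 75 = 148.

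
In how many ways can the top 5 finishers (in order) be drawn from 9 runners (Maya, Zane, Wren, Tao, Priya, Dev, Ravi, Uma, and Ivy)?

15120

There are 9 choices for 1st place, 8 for 2nd, and so on down to 5 for position 5.
That gives 9 × 8 × 7 × 6 × 5 = 15120.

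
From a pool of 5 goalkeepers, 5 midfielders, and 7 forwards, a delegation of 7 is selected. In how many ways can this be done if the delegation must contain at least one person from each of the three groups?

With no constraint there are C(17,7) = 19448 possible selections.
Selections missing a whole group: no goalkeepers → C(12,7) = 792; no midfielders → C(12,7) = 792; no forwards → C(10,7) = 120.
Add back selections omitting two groups (i.e. drawn from a single group): C(5,7) + C(5,7) + C(7,7) = 1.
By inclusion–exclusion: 19448 − 1704 + 1 = 17745.

17745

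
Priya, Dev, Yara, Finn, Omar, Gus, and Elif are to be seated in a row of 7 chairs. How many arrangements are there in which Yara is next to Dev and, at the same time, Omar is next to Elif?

480

Treat {Yara,Dev} as one block (2 orders) and {Omar,Elif} as another (2 orders).
That leaves 5 units to arrange: 2 × 2 × 5! = 4 × 120 = 480.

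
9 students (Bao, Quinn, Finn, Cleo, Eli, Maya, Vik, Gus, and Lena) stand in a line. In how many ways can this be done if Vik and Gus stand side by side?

Place the 7 others and the Vik-Gus pair as 8 objects in a line; the pair has 2 internal arrangements.
That gives 2 × 8! = 2 × 40320 = 80640.

80640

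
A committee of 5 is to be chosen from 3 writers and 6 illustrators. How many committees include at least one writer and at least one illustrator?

With no constraint there are C(9,5) = 126 possible selections.
Subtract selections that omit an entire group: no writers → C(6,5) = 6; no illustrators → C(3,5) = 0.
Both groups omitted at once is impossible, so 126 − 6 = 120.

120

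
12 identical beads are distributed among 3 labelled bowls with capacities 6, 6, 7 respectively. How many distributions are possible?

34

Without the upper bounds there are C(14,2) = 91 ways to split 12 among 3 bowls.
Subtract solutions that violate a single cap (substitute x_i' = x_i − (cap_i+1)): x_1 ≥ 7 gives C(7,2) = 21; x_2 ≥ 7 gives C(7,2) = 21; x_3 ≥ 8 gives C(6,2) = 15. Together 57.
No two caps can be exceeded simultaneously, so the pair terms are all 0.
By inclusion–exclusion the count is 91 − 57 + 0 = 34.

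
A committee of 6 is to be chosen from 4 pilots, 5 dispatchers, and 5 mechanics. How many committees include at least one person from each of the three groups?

2625

Unrestricted: C(14,6) = 3003 ways to pick any 6 of the 14.
Selections missing a whole group: no pilots → C(10,6) = 210; no dispatchers → C(9,6) = 84; no mechanics → C(9,6) = 84.
Add back selections omitting two groups (i.e. drawn from a single group): C(4,6) + C(5,6) + C(5,6) = 0.
By inclusion–exclusion: 3003 − 378 + 0 = 2625.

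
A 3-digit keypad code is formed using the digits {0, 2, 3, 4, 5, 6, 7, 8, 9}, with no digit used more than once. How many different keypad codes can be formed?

504

Choose and order 3 of the 9 symbols: the first digit has 9 options, the next 8, then 7.
That product is 9 × 8 × 7 = 504.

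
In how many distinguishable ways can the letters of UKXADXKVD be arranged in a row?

UKXADXKVD has 9 letters with D appearing twice, K appearing twice, and X appearing twice.
So there are 9! / (2!·2!·2!) = 45360 distinguishable arrangements.

45360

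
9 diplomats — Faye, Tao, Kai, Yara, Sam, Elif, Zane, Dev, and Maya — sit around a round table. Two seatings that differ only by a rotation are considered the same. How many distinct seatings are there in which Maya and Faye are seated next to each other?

Glue Maya and Faye into a block (2 internal orders). Seating 8 units around a circle gives (7)! arrangements.
So 2 × (7)! = 2 × 5040 = 10080.

10080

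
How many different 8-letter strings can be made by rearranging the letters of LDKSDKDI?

3360

LDKSDKDI has 8 letters with D appearing 3 times and K appearing twice.
So there are 8! / (3!·2!) = 3360 distinguishable arrangements.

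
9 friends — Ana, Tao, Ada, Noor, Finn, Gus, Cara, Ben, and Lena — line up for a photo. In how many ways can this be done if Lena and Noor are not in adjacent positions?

There are 9! = 362880 arrangements in all. If Lena and Noor are adjacent, merging them into one block gives 2·(8)! = 80640 arrangements.
Complementary counting: 362880 − 80640 = 282240.

282240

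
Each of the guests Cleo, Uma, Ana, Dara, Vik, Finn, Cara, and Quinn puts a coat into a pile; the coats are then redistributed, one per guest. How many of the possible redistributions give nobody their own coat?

This is the derangement count D_8: permutations of 8 items with no fixed point.
By inclusion–exclusion this is Σ_{j=0}^{8} (−1)^j C(8,j)·(8−j)!.
Computing: 40320 − 40320 + 20160 − 6720 + 1680 − 336 + 56 − 8 + 1 = 14833.

14833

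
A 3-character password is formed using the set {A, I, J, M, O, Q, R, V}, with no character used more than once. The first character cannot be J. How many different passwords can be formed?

294

The first character has 8−1 = 7 choices (anything except J).
The remaining 2 characters are filled from the other 7 symbols without repetition: 7 × 6 = 42.
Total: 7 × 42 = 294.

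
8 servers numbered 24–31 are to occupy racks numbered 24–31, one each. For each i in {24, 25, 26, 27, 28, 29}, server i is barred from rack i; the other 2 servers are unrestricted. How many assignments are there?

Let Aᵢ (for 24 ≤ i ≤ 29) be the placements that put server i in its forbidden rack. Any j of these fix j positions, leaving (8−j)! ways to fill the rest, and there are C(6,j) ways to pick which j.
By inclusion–exclusion, the number of valid placements is Σ_{j=0}^{6} (−1)^j C(6,j)·(8−j)!.
Computing: 40320 − 30240 + 10800 − 2400 + 360 − 36 + 2 = 18806.

18806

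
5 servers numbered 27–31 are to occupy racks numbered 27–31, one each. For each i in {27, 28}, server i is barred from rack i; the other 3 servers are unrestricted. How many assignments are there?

Let Aᵢ (for i ∈ {27, 28}) be the placements that put server i in its forbidden rack. Any j of these fix j positions, leaving (5−j)! ways to fill the rest, and there are C(2,j) ways to pick which j.
By inclusion–exclusion, the number of valid placements is Σ_{j=0}^{2} (−1)^j C(2,j)·(5−j)!.
Computing: 120 − 48 + 6 = 78.

78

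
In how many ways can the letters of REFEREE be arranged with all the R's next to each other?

30

Treat the 2 copies of R as a single block. The multiset to arrange is then {RR, E, E, E, E, F}, 6 items in all.
That gives (6)!/(4!) = 30 arrangements.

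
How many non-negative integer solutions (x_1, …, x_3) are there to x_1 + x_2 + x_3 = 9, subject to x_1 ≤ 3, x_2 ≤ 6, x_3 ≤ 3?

By stars and bars, unrestricted non-negative solutions to x_1+…+x_3 = 9 number C(9+2,2) = 55.
Subtract solutions that violate a single cap (substitute x_i' = x_i − (cap_i+1)): x_1 ≥ 4 gives C(7,2) = 21; x_2 ≥ 7 gives C(4,2) = 6; x_3 ≥ 4 gives C(7,2) = 21. Together 48.
Add back pairs where two caps are both exceeded: 0 + 3 + 0 = 3.
By inclusion–exclusion the count is 55 − 48 + 3 = 10.

10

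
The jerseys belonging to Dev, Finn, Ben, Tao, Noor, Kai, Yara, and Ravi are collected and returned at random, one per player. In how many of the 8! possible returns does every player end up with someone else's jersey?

14833

This is the derangement count D_8: permutations of 8 items with no fixed point.
By inclusion–exclusion this is Σ_{j=0}^{8} (−1)^j C(8,j)·(8−j)!.
Computing: 40320 − 40320 + 20160 − 6720 + 1680 − 336 + 56 − 8 + 1 = 14833.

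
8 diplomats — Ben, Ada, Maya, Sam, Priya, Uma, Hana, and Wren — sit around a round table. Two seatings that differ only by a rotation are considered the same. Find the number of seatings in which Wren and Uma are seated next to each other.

1440

Glue Wren and Uma into a block (2 internal orders). Seating 7 units around a circle gives (6)! arrangements.
So 2 × (6)! = 2 × 720 = 1440.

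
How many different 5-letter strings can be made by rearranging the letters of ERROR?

The 5 letters of ERROR have repeats: R appearing 3 times.
Dividing 5! = 120 by 3! = 6 for the repeated letters gives 20.

20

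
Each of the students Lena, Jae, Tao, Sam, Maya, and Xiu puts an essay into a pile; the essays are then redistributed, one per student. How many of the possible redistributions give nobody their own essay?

Count assignments avoiding every fixed point. For any j of the 6 students fixed to their own essay, the other 6−j can be arranged in (6−j)! ways.
By inclusion–exclusion this is Σ_{j=0}^{6} (−1)^j C(6,j)·(6−j)!.
Computing: 720 − 720 + 360 − 120 + 30 − 6 + 1 = 265.

265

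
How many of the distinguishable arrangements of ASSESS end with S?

20

With the last slot taken by S, it remains to arrange the other 5 letters (ASESS).
Those 5 letters have S appearing 3 times, giving (5)!/(3!) = 20.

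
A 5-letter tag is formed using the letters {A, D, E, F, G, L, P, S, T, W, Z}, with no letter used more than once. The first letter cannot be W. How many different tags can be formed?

The first letter has 11−1 = 10 choices (anything except W).
The remaining 4 letters are filled from the other 10 symbols without repetition: 10 × 9 × 8 × 7 = 5040.
Total: 10 × 5040 = 50400.

50400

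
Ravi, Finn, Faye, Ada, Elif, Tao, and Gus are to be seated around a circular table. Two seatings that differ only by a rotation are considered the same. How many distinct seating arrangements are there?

720

Around a circle, 7 distinct people have 7!/7 = (6)! = 720 rotationally distinct seatings.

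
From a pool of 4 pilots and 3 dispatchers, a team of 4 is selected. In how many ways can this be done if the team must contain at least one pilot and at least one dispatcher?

Unrestricted: C(7,4) = 35 ways to pick any 4 of the 7.
Subtract selections that omit an entire group: no pilots → C(3,4) = 0; no dispatchers → C(4,4) = 1.
Both groups omitted at once is impossible, so 35 − 1 = 34.

34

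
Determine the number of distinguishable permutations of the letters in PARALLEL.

Letter multiplicities in PARALLEL: A×2, E×1, L×3, P×1, R×1.
Dividing 8! = 40320 by 3!·2! = 12 for the repeated letters gives 3360.

3360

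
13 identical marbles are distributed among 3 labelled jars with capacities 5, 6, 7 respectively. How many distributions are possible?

21

Ignoring the caps, the number of non-negative solutions to x_1+…+x_3 = 13 is C(15,2) = 105.
Subtract solutions that violate a single cap (substitute x_i' = x_i − (cap_i+1)): x_1 ≥ 6 gives C(9,2) = 36; x_2 ≥ 7 gives C(8,2) = 28; x_3 ≥ 8 gives C(7,2) = 21. Together 85.
Add back pairs where two caps are both exceeded: 1 + 0 + 0 = 1.
By inclusion–exclusion the count is 105 − 85 + 1 = 21.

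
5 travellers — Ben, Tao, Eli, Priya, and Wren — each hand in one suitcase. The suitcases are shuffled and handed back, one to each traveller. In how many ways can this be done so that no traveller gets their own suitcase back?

Count assignments avoiding every fixed point. For any j of the 5 travellers fixed to their own suitcase, the other 5−j can be arranged in (5−j)! ways.
By inclusion–exclusion this is Σ_{j=0}^{5} (−1)^j C(5,j)·(5−j)!.
Computing: 120 − 120 + 60 − 20 + 5 − 1 = 44.

44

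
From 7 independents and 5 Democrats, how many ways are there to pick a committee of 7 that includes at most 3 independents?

Split by how many independents are chosen (0 through 3).
Sum: C(7,0)·C(5,7) + C(7,1)·C(5,6) + C(7,2)·C(5,5) + C(7,3)·C(5,4) = 0 + 0 + 21 + 175 = 196.

196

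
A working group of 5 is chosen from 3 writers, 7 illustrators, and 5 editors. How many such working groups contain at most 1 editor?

1302

Split by how many editors are chosen (0 through 1).
Sum: C(5,0)·C(10,5) + C(5,1)·C(10,4) = 252 + 1050 = 1302.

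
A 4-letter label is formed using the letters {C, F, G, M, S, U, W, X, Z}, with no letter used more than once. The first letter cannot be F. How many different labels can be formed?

2688

The first letter has 9−1 = 8 choices (anything except F).
The remaining 3 letters are filled from the other 8 symbols without repetition: 8 × 7 × 6 = 336.
Total: 8 × 336 = 2688.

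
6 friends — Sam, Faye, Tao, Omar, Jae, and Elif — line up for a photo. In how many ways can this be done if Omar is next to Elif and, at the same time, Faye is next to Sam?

96

Treat {Omar,Elif} as one block (2 orders) and {Faye,Sam} as another (2 orders).
That leaves 4 units to arrange: 2 × 2 × 4! = 4 × 24 = 96.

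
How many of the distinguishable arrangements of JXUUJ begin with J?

12

With the first slot taken by J, it remains to arrange the other 4 letters (XUUJ).
Those 4 letters have U appearing twice, giving (4)!/(2!) = 12.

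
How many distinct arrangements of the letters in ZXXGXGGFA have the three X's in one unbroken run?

Treat the 3 copies of X as a single block. The multiset to arrange is then {XXX, A, F, G, G, G, Z}, 7 items in all.
That gives (7)!/(3!) = 840 arrangements.

840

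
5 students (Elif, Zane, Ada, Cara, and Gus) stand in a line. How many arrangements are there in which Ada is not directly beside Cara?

72

Of the 5! = 120 arrangements, those with Ada and Cara adjacent number 2 × 4! = 48 (treat the pair as a block with 2 internal orders).
Complementary counting: 120 − 48 = 72.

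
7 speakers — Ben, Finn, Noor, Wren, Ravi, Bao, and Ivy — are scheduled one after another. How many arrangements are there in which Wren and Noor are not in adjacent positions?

3600

Of the 7! = 5040 arrangements, those with Wren and Noor adjacent number 2 × 6! = 1440 (treat the pair as a block with 2 internal orders).
Complementary counting: 5040 − 1440 = 3600.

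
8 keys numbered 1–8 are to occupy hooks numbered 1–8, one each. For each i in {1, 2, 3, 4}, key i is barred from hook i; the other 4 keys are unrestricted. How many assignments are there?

Let Aᵢ (for 1 ≤ i ≤ 4) be the placements that put key i in its forbidden hook. Any j of these fix j positions, leaving (8−j)! ways to fill the rest, and there are C(4,j) ways to pick which j.
By inclusion–exclusion, the number of valid placements is Σ_{j=0}^{4} (−1)^j C(4,j)·(8−j)!.
Computing: 40320 − 20160 + 4320 − 480 + 24 = 24024.

24024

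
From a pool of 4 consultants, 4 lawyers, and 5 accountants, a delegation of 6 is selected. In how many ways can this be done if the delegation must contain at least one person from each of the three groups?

Unrestricted: C(13,6) = 1716 ways to pick any 6 of the 13.
Selections missing a whole group: no consultants → C(9,6) = 84; no lawyers → C(9,6) = 84; no accountants → C(8,6) = 28.
Add back selections omitting two groups (i.e. drawn from a single group): C(4,6) + C(4,6) + C(5,6) = 0.
By inclusion–exclusion: 1716 − 196 + 0 = 1520.

1520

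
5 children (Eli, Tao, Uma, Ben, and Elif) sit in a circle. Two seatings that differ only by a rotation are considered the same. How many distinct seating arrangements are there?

Around a circle, 5 distinct people have 5!/5 = (4)! = 24 rotationally distinct seatings.

24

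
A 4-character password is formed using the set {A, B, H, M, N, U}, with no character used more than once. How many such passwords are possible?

360

With no repetition, fill the 4 characters in order: 6 choices, then 5, down to 3.
That product is 6 × 5 × 4 × 3 = 360.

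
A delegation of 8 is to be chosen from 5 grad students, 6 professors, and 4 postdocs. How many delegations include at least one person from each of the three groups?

6216

With no constraint there are C(15,8) = 6435 possible selections.
Selections missing a whole group: no grad students → C(10,8) = 45; no professors → C(9,8) = 9; no postdocs → C(11,8) = 165.
Add back selections omitting two groups (i.e. drawn from a single group): C(5,8) + C(6,8) + C(4,8) = 0.
By inclusion–exclusion: 6435 − 219 + 0 = 6216.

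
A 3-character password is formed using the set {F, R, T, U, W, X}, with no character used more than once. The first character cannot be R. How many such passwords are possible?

The first character has 6−1 = 5 choices (anything except R).
The remaining 2 characters are filled from the other 5 symbols without repetition: 5 × 4 = 20.
Total: 5 × 20 = 100.

100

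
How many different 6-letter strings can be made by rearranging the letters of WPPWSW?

60

The 6 letters of WPPWSW have repeats: P appearing twice and W appearing 3 times.
Dividing 6! = 720 by 3!·2! = 12 for the repeated letters gives 60.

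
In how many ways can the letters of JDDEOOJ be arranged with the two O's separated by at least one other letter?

Total arrangements of JDDEOOJ: 7!/(2!·2!·2!) = 630.
If the two O's are adjacent, glue them into one block, leaving 6 items to arrange: (6)!/(2!·2!) = 180 ways.
Hence 630 − 180 = 450.

450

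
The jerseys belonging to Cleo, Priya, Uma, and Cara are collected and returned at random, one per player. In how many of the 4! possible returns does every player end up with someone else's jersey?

Let Aᵢ be the assignments in which player i gets their old jersey. We want the size of the complement of A₁∪…∪A_4.
By inclusion–exclusion this is Σ_{j=0}^{4} (−1)^j C(4,j)·(4−j)!.
Computing: 24 − 24 + 12 − 4 + 1 = 9.

9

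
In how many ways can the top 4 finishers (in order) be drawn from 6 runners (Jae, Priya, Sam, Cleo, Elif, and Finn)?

This is an ordered selection of 4 from 6: P(6,4).
That gives 6 × 5 × 4 × 3 = 360.

360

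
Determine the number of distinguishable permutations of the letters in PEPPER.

60

Letter multiplicities in PEPPER: E×2, P×3, R×1.
The number of distinct arrangements is 6!/(3!·2!) = 720/12 = 60.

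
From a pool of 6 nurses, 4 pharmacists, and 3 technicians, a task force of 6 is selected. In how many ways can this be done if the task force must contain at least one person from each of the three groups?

With no constraint there are C(13,6) = 1716 possible selections.
Selections missing a whole group: no nurses → C(7,6) = 7; no pharmacists → C(9,6) = 84; no technicians → C(10,6) = 210.
Add back selections omitting two groups (i.e. drawn from a single group): C(6,6) + C(4,6) + C(3,6) = 1.
By inclusion–exclusion: 1716 − 301 + 1 = 1416.

1416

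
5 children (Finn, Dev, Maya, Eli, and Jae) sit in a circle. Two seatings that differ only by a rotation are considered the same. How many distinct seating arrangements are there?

24

Around a circle, 5 distinct people have 5!/5 = (4)! = 24 rotationally distinct seatings.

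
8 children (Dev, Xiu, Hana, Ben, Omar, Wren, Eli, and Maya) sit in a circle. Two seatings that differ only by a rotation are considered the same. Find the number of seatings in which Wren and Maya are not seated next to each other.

3600

Without the restriction there are (7)! = 5040 seatings.
Seatings with Wren beside Maya: treat them as a block with 2 internal orders, giving 2 × (6)! = 1440.
Subtracting, 5040 − 1440 = 3600.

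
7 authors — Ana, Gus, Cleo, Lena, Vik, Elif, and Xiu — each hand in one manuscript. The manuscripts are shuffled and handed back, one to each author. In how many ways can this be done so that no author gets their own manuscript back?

Count assignments avoiding every fixed point. For any j of the 7 authors fixed to their own manuscript, the other 7−j can be arranged in (7−j)! ways.
By inclusion–exclusion this is Σ_{j=0}^{7} (−1)^j C(7,j)·(7−j)!.
Computing: 5040 − 5040 + 2520 − 840 + 210 − 42 + 7 − 1 = 1854.

1854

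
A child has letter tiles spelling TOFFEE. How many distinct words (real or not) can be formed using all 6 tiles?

180

The 6 letters of TOFFEE have repeats: E appearing twice and F appearing twice.
The number of distinct arrangements is 6!/(2!·2!) = 720/4 = 180.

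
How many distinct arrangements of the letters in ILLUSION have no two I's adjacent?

7560

There are 8!/(2!·2!) = 10080 arrangements of ILLUSION in total.
If the two I's are adjacent, glue them into one block, leaving 7 items to arrange: (7)!/(2!) = 2520 ways.
Hence 10080 − 2520 = 7560.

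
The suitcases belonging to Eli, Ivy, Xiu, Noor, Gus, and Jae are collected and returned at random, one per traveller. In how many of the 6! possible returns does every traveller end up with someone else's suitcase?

265

Count assignments avoiding every fixed point. For any j of the 6 travellers fixed to their own suitcase, the other 6−j can be arranged in (6−j)! ways.
By inclusion–exclusion this is Σ_{j=0}^{6} (−1)^j C(6,j)·(6−j)!.
Computing: 720 − 720 + 360 − 120 + 30 − 6 + 1 = 265.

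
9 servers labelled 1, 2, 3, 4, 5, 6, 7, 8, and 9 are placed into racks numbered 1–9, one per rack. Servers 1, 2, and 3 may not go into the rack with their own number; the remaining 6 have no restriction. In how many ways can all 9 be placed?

256320

Let Aᵢ (for i ∈ {1, 2, 3}) be the placements that put server i in its forbidden rack. Any j of these fix j positions, leaving (9−j)! ways to fill the rest, and there are C(3,j) ways to pick which j.
By inclusion–exclusion, the number of valid placements is Σ_{j=0}^{3} (−1)^j C(3,j)·(9−j)!.
Computing: 362880 − 120960 + 15120 − 720 = 256320.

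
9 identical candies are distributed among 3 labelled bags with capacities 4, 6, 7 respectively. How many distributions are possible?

Ignoring the caps, the number of non-negative solutions to x_1+…+x_3 = 9 is C(11,2) = 55.
Subtract solutions that violate a single cap (substitute x_i' = x_i − (cap_i+1)): x_1 ≥ 5 gives C(6,2) = 15; x_2 ≥ 7 gives C(4,2) = 6; x_3 ≥ 8 gives C(3,2) = 3. Together 24.
No two caps can be exceeded simultaneously, so the pair terms are all 0.
By inclusion–exclusion the count is 55 − 24 + 0 = 31.

31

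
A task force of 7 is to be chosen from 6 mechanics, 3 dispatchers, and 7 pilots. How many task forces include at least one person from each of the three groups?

With no constraint there are C(16,7) = 11440 possible selections.
Selections missing a whole group: no mechanics → C(10,7) = 120; no dispatchers → C(13,7) = 1716; no pilots → C(9,7) = 36.
Add back selections omitting two groups (i.e. drawn from a single group): C(6,7) + C(3,7) + C(7,7) = 1.
By inclusion–exclusion: 11440 − 1872 + 1 = 9569.

9569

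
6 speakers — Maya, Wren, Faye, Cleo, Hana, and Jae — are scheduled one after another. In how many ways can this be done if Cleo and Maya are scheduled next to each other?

Treat {Cleo, Maya} as a single unit. There are 5 units to order, and the pair itself can be ordered 2 ways.
That gives 2 × 5! = 2 × 120 = 240.

240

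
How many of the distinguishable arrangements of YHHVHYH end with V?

15

Fix V in the last position and arrange the remaining 6 letters.
Those 6 letters have H appearing 4 times and Y appearing twice, giving (6)!/(4!·2!) = 15.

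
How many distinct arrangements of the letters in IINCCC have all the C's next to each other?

Treat the 3 copies of C as a single block. The multiset to arrange is then {CCC, I, I, N}, 4 items in all.
That gives (4)!/(2!) = 12 arrangements.

12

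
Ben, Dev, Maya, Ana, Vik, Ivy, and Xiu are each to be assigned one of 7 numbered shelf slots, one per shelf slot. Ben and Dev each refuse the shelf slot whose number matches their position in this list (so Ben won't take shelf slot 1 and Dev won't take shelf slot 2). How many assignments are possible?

Let Aᵢ (for i ∈ {1, 2}) be the placements that put person i in their forbidden shelf slot. Any j of these fix j positions, leaving (7−j)! ways to fill the rest, and there are C(2,j) ways to pick which j.
By inclusion–exclusion, the number of valid placements is Σ_{j=0}^{2} (−1)^j C(2,j)·(7−j)!.
Computing: 5040 − 1440 + 120 = 3720.

3720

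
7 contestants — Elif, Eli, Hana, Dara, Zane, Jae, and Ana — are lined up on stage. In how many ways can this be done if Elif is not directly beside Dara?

There are 7! = 5040 arrangements in all. If Elif and Dara are adjacent, merging them into one block gives 2·(6)! = 1440 arrangements.
So 5040 − 1440 = 3600 arrangements keep them apart.

3600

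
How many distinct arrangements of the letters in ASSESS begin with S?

20

With the first slot taken by S, it remains to arrange the other 5 letters (ASESS).
Those 5 letters have S appearing 3 times, giving (5)!/(3!) = 20.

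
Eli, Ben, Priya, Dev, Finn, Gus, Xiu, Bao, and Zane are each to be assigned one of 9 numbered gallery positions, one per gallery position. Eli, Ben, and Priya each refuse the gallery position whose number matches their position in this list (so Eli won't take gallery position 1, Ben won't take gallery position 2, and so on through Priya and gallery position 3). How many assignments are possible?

256320

Let Aᵢ (for i ∈ {1, 2, 3}) be the placements that put person i in their forbidden gallery position. Any j of these fix j positions, leaving (9−j)! ways to fill the rest, and there are C(3,j) ways to pick which j.
By inclusion–exclusion, the number of valid placements is Σ_{j=0}^{3} (−1)^j C(3,j)·(9−j)!.
Computing: 362880 − 120960 + 15120 − 720 = 256320.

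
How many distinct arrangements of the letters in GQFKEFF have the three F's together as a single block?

120

Treat the 3 copies of F as a single block. The multiset to arrange is then {FFF, E, G, K, Q}, 5 items in all.
All 5 items are distinct, so there are (5)! = 120 arrangements.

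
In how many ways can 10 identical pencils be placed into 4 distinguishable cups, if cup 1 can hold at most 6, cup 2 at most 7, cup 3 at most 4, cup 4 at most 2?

91

Ignoring the caps, the number of non-negative solutions to x_1+…+x_4 = 10 is C(13,3) = 286.
Subtract solutions that violate a single cap (substitute x_i' = x_i − (cap_i+1)): x_1 ≥ 7 gives C(6,3) = 20; x_2 ≥ 8 gives C(5,3) = 10; x_3 ≥ 5 gives C(8,3) = 56; x_4 ≥ 3 gives C(10,3) = 120. Together 206.
Add back pairs where two caps are both exceeded: 0 + 0 + 1 + 0 + 0 + 10 = 11.
By inclusion–exclusion the count is 286 − 206 + 11 = 91.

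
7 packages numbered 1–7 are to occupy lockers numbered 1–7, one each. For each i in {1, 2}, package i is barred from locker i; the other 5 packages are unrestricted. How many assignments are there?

3720

Let Aᵢ (for i ∈ {1, 2}) be the placements that put package i in its forbidden locker. Any j of these fix j positions, leaving (7−j)! ways to fill the rest, and there are C(2,j) ways to pick which j.
By inclusion–exclusion, the number of valid placements is Σ_{j=0}^{2} (−1)^j C(2,j)·(7−j)!.
Computing: 5040 − 1440 + 120 = 3720.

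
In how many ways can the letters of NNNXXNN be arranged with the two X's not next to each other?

15

Total arrangements of NNNXXNN: 7!/(5!·2!) = 21.
Arrangements with the X's together: treat XX as one letter, giving (6)!/(5!) = 6.
Subtracting, 21 − 6 = 15 arrangements keep the X's apart.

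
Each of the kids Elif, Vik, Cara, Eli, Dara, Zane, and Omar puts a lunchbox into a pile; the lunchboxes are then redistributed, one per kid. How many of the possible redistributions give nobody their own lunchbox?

Let Aᵢ be the assignments in which kid i gets their own lunchbox. We want the size of the complement of A₁∪…∪A_7.
By inclusion–exclusion this is Σ_{j=0}^{7} (−1)^j C(7,j)·(7−j)!.
Computing: 5040 − 5040 + 2520 − 840 + 210 − 42 + 7 − 1 = 1854.

1854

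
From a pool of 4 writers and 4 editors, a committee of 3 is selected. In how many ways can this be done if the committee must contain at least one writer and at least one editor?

48

Unrestricted: C(8,3) = 56 ways to pick any 3 of the 8.
Subtract selections that omit an entire group: no writers → C(4,3) = 4; no editors → C(4,3) = 4.
Both groups omitted at once is impossible, so 56 − 8 = 48.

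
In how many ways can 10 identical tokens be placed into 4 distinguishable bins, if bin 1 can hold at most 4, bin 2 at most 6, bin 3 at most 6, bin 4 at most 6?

Ignoring the caps, the number of non-negative solutions to x_1+…+x_4 = 10 is C(13,3) = 286.
Subtract solutions that violate a single cap (substitute x_i' = x_i − (cap_i+1)): x_1 ≥ 5 gives C(8,3) = 56; x_2 ≥ 7 gives C(6,3) = 20; x_3 ≥ 7 gives C(6,3) = 20; x_4 ≥ 7 gives C(6,3) = 20. Together 116.
No two caps can be exceeded simultaneously, so the pair terms are all 0.
By inclusion–exclusion the count is 286 − 116 + 0 = 170.

170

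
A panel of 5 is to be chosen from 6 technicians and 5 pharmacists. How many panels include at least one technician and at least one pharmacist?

455

Total 5-person selections from all 11: C(11,5) = 462.
Selections missing a whole group: no technicians → C(5,5) = 1; no pharmacists → C(6,5) = 6.
Both groups omitted at once is impossible, so 462 − 7 = 455.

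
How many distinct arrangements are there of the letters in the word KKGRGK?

The 6 letters of KKGRGK have repeats: G appearing twice and K appearing 3 times.
The number of distinct arrangements is 6!/(3!·2!) = 720/12 = 60.

60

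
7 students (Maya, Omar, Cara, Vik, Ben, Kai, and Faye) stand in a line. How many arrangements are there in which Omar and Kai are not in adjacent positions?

There are 7! = 5040 arrangements in all. If Omar and Kai are adjacent, merging them into one block gives 2·(6)! = 1440 arrangements.
So 5040 − 1440 = 3600 arrangements keep them apart.

3600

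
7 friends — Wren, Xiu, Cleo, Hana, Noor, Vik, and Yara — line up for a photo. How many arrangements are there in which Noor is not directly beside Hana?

There are 7! = 5040 arrangements in all. If Noor and Hana are adjacent, merging them into one block gives 2·(6)! = 1440 arrangements.
Complementary counting: 5040 − 1440 = 3600.

3600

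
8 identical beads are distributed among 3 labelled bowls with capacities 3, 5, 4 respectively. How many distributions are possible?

By stars and bars, unrestricted non-negative solutions to x_1+…+x_3 = 8 number C(8+2,2) = 45.
Subtract solutions that violate a single cap (substitute x_i' = x_i − (cap_i+1)): x_1 ≥ 4 gives C(6,2) = 15; x_2 ≥ 6 gives C(4,2) = 6; x_3 ≥ 5 gives C(5,2) = 10. Together 31.
No two caps can be exceeded simultaneously, so the pair terms are all 0.
By inclusion–exclusion the count is 45 − 31 + 0 = 14.

14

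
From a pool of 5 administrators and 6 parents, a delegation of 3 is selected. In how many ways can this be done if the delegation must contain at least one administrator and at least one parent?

135

Unrestricted: C(11,3) = 165 ways to pick any 3 of the 11.
Selections missing a whole group: no administrators → C(6,3) = 20; no parents → C(5,3) = 10.
Both groups omitted at once is impossible, so 165 − 30 = 135.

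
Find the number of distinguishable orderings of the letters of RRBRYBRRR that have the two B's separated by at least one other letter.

196

Total arrangements of RRBRYBRRR: 9!/(6!·2!) = 252.
Arrangements with the B's together: treat BB as one letter, giving (8)!/(6!) = 56.
Subtracting, 252 − 56 = 196 arrangements keep the B's apart.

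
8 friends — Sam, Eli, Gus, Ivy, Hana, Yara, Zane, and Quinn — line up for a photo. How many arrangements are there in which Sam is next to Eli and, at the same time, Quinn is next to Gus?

2880

Treat {Sam,Eli} as one block (2 orders) and {Quinn,Gus} as another (2 orders).
That leaves 6 units to arrange: 2 × 2 × 6! = 4 × 720 = 2880.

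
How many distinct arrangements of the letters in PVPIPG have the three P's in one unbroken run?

24

Treat the 3 copies of P as a single block. The multiset to arrange is then {PPP, G, I, V}, 4 items in all.
All 4 items are distinct, so there are (4)! = 24 arrangements.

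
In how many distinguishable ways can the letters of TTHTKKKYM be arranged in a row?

10080

The 9 letters of TTHTKKKYM have repeats: K appearing 3 times and T appearing 3 times.
So there are 9! / (3!·3!) = 10080 distinguishable arrangements.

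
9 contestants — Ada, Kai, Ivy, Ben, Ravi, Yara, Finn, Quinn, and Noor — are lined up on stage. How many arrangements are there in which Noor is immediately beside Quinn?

Treat {Noor, Quinn} as a single unit. There are 8 units to order, and the pair itself can be ordered 2 ways.
So the count is 2·(8)! = 80640.

80640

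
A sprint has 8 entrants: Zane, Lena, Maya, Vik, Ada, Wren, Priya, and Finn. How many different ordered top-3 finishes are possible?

There are 8 choices for 1st place, 7 for 2nd, and 6 for 3rd.
That gives 8 × 7 × 6 = 336.

336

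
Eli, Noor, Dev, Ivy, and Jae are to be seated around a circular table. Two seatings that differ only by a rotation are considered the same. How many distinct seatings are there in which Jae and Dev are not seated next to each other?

12

Without the restriction there are (4)! = 24 seatings.
Seatings with Jae beside Dev: treat them as a block with 2 internal orders, giving 2 × (3)! = 12.
Subtracting, 24 − 12 = 12.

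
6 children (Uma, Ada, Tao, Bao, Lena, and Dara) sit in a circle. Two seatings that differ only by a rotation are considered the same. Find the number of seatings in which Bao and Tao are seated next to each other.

48

Treat {Bao, Tao} as one unit (2 internal orders) and seat the resulting 5 units around the table: (4)! circular arrangements.
So 2 × (4)! = 2 × 24 = 48.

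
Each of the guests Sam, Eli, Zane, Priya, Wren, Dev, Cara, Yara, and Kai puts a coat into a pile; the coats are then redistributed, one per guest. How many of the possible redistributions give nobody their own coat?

Let Aᵢ be the assignments in which guest i gets their own coat. We want the size of the complement of A₁∪…∪A_9.
By inclusion–exclusion this is Σ_{j=0}^{9} (−1)^j C(9,j)·(9−j)!.
Computing: 362880 − 362880 + 181440 − 60480 + 15120 − 3024 + 504 − 72 + 9 − 1 = 133496.

133496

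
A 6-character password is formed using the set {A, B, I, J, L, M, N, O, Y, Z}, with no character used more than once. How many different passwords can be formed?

151200

With no repetition, fill the 6 characters in order: 10 choices, then 9, down to 5.
10 × 9 × 8 × 7 × 6 × 5 = 151200.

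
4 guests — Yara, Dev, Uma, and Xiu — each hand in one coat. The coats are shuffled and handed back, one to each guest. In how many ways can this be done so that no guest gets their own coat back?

9

Count assignments avoiding every fixed point. For any j of the 4 guests fixed to their own coat, the other 4−j can be arranged in (4−j)! ways.
By inclusion–exclusion this is Σ_{j=0}^{4} (−1)^j C(4,j)·(4−j)!.
Computing: 24 − 24 + 12 − 4 + 1 = 9.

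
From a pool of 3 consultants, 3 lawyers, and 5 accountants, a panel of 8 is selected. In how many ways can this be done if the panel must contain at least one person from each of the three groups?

163

Total 8-person selections from all 11: C(11,8) = 165.
Subtract selections that omit an entire group: no consultants → C(8,8) = 1; no lawyers → C(8,8) = 1; no accountants → C(6,8) = 0.
Add back selections omitting two groups (i.e. drawn from a single group): C(3,8) + C(3,8) + C(5,8) = 0.
By inclusion–exclusion: 165 − 2 + 0 = 163.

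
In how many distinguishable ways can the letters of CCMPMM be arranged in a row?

60

The 6 letters of CCMPMM have repeats: C appearing twice and M appearing 3 times.
Dividing 6! = 720 by 3!·2! = 12 for the repeated letters gives 60.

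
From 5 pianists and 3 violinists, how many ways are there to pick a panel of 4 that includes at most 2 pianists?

35

Split by how many pianists are chosen (0 through 2).
Sum: C(5,0)·C(3,4) + C(5,1)·C(3,3) + C(5,2)·C(3,2) = 0 + 5 + 30 = 35.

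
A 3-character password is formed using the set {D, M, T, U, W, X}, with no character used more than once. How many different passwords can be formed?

120

This is a permutation of 3 out of 6: P(6,3) = 6!/3!.
That product is 6 × 5 × 4 = 120.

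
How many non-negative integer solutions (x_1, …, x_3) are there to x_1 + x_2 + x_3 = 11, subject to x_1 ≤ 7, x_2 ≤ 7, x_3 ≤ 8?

By stars and bars, unrestricted non-negative solutions to x_1+…+x_3 = 11 number C(11+2,2) = 78.
Subtract solutions that violate a single cap (substitute x_i' = x_i − (cap_i+1)): x_1 ≥ 8 gives C(5,2) = 10; x_2 ≥ 8 gives C(5,2) = 10; x_3 ≥ 9 gives C(4,2) = 6. Together 26.
No two caps can be exceeded simultaneously, so the pair terms are all 0.
By inclusion–exclusion the count is 78 − 26 + 0 = 52.

52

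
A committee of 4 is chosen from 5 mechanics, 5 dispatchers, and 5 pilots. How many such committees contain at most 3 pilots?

Split by how many pilots are chosen (0 through 3).
Sum: C(5,0)·C(10,4) + C(5,1)·C(10,3) + C(5,2)·C(10,2) + C(5,3)·C(10,1) = 210 + 600 + 450 + 100 = 1360.

1360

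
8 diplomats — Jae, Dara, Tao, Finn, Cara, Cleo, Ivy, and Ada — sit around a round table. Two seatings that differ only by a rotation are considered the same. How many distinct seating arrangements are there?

5040

Around a circle, 8 distinct people have 8!/8 = (7)! = 5040 rotationally distinct seatings.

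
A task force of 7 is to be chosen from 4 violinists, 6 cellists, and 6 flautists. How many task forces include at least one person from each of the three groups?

Total 7-person selections from all 16: C(16,7) = 11440.
Selections missing a whole group: no violinists → C(12,7) = 792; no cellists → C(10,7) = 120; no flautists → C(10,7) = 120.
Add back selections omitting two groups (i.e. drawn from a single group): C(4,7) + C(6,7) + C(6,7) = 0.
By inclusion–exclusion: 11440 − 1032 + 0 = 10408.

10408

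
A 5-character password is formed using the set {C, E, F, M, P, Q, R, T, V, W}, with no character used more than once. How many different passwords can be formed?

30240

With no repetition, fill the 5 characters in order: 10 choices, then 9, down to 6.
10 × 9 × 8 × 7 × 6 = 30240.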